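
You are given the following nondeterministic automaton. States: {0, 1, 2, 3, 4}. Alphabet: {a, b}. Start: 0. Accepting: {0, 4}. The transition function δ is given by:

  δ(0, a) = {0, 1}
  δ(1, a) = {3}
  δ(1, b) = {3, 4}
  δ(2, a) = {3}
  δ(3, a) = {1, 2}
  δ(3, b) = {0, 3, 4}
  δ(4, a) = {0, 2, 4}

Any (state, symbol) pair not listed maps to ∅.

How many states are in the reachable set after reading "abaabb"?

Start in {0}.
Read 'a': 0→{0, 1}; now {0, 1}.
Read 'b': 0→∅, 1→{3, 4}; now {3, 4}.
Read 'a': 3→{1, 2}, 4→{0, 2, 4}; now {0, 1, 2, 4}.
Read 'a': 0→{0, 1}, 1→{3}, 2→{3}, 4→{0, 2, 4}; now {0, 1, 2, 3, 4}.
Read 'b': 0→∅, 1→{3, 4}, 2→∅, 3→{0, 3, 4}, 4→∅; now {0, 3, 4}.
Read 'b': 0→∅, 3→{0, 3, 4}, 4→∅; now {0, 3, 4}.
That set has 3 states.

3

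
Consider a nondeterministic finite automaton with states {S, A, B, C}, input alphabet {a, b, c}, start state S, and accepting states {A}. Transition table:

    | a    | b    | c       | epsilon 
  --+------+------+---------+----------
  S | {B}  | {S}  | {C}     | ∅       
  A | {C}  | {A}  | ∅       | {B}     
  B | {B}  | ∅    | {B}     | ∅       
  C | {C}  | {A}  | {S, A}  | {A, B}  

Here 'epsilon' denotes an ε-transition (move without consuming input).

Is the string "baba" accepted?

No

Start in {S}.
Read 'b': S→{S}; now {S}.
Read 'a': S→{B}; now {B}.
Read 'b': B→∅; now ∅.
The set is empty and remains empty for the remaining 1 symbol.
The final set ∅ contains no accepting state.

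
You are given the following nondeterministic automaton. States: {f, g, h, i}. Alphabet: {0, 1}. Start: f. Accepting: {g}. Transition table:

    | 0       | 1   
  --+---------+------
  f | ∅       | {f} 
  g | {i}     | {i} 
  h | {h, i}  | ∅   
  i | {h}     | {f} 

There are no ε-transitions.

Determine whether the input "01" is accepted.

No

Start in {f}.
Read '0': {f} → ∅.
The set is empty and remains empty for the remaining 1 symbol.
The final set ∅ contains no accepting state.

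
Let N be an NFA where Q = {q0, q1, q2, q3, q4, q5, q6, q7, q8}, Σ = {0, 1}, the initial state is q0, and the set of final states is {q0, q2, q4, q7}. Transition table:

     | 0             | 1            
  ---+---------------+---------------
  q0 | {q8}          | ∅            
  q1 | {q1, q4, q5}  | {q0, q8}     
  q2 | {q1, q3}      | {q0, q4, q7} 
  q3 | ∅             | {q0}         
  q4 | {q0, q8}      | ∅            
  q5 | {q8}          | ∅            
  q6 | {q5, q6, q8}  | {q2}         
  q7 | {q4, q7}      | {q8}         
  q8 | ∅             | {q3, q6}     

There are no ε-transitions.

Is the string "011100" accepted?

Yes

Start in {q0}.
Read '0': {q0} → {q8}.
Read '1': {q8} → {q3, q6}.
Read '1': {q3, q6} → {q0, q2}.
Read '1': {q0, q2} → {q0, q4, q7}.
Read '0': {q0, q4, q7} → {q0, q4, q7, q8}.
Read '0': {q0, q4, q7, q8} → {q0, q4, q7, q8}.
The final set {q0, q4, q7, q8} contains the accepting states q0, q4, q7.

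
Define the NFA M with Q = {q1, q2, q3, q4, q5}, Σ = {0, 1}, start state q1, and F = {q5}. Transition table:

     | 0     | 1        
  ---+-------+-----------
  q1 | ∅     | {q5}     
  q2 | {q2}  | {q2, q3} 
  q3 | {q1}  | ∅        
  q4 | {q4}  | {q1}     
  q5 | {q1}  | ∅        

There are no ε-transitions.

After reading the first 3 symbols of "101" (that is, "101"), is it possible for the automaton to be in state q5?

Yes

Start in {q1}.
Read '1': {q1} → {q5}.
Read '0': {q5} → {q1}.
Read '1': {q1} → {q5}.
State q5 is in {q5}.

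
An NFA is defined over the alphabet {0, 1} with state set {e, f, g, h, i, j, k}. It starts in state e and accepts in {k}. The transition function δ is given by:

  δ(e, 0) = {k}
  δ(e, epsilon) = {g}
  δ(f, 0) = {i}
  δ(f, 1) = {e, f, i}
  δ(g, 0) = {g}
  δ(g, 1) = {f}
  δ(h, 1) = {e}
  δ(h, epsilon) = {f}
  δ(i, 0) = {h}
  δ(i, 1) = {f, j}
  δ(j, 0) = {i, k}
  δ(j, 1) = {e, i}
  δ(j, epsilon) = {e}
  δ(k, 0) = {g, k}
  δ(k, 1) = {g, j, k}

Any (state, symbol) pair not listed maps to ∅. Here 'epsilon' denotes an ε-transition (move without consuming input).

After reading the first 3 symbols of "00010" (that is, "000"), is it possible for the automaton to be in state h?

No

Start: ε-closure({e}) = {e, g}.
Read '0': e→{k}, g→{g}; now {g, k}.
Read '0': g→{g}, k→{g, k}; now {g, k}.
Read '0': g→{g}, k→{g, k}; now {g, k}.
State h is not in {g, k}.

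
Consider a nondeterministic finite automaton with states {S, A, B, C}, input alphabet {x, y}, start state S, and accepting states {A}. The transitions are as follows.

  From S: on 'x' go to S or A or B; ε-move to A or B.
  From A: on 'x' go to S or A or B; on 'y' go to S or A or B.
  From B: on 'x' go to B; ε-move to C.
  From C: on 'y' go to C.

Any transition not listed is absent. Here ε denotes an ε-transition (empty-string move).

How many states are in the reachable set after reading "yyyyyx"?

Start: ε-closure({S}) = {S, A, B, C}.
Read 'y': {S, A, B, C} → {S, A, B, C}.
Read 'y': {S, A, B, C} → {S, A, B, C}.
Read 'y': {S, A, B, C} → {S, A, B, C}.
Read 'y': {S, A, B, C} → {S, A, B, C}.
Read 'y': {S, A, B, C} → {S, A, B, C}.
Read 'x': {S, A, B, C} → {S, A, B, C}.
That set has 4 states.

4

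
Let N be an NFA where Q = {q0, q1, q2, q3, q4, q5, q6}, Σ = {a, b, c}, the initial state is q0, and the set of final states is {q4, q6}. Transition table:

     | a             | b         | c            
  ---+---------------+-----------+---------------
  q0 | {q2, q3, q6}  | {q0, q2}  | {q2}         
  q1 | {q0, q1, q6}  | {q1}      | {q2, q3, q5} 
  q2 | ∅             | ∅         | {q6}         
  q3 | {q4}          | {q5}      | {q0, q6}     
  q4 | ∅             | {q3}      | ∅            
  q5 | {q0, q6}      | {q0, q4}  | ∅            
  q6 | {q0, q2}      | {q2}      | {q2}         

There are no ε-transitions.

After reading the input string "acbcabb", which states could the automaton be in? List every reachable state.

{q0, q2}

Start in {q0}.
Read 'a': q0→{q2, q3, q6}; now {q2, q3, q6}.
Read 'c': q2→{q6}, q3→{q0, q6}, q6→{q2}; now {q0, q2, q6}.
Read 'b': q0→{q0, q2}, q2→∅, q6→{q2}; now {q0, q2}.
Read 'c': q0→{q2}, q2→{q6}; now {q2, q6}.
Read 'a': q2→∅, q6→{q0, q2}; now {q0, q2}.
Read 'b': q0→{q0, q2}, q2→∅; now {q0, q2}.
Read 'b': q0→{q0, q2}, q2→∅; now {q0, q2}.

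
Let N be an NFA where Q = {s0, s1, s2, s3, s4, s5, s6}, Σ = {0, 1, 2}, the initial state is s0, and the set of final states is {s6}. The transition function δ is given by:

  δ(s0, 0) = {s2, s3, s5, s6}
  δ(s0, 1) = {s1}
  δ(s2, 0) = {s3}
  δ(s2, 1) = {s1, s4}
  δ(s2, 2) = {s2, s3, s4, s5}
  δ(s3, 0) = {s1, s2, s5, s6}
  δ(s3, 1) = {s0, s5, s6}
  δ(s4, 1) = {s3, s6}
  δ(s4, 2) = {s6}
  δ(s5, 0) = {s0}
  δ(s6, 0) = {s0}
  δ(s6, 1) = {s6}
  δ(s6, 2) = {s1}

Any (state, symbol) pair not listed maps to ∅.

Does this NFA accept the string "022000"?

Start in {s0}.
Read '0': s0→{s2, s3, s5, s6}; now {s2, s3, s5, s6}.
Read '2': s2→{s2, s3, s4, s5}, s3→∅, s5→∅, s6→{s1}; now {s1, s2, s3, s4, s5}.
Read '2': s1→∅, s2→{s2, s3, s4, s5}, s3→∅, s4→{s6}, s5→∅; now {s2, s3, s4, s5, s6}.
Read '0': s2→{s3}, s3→{s1, s2, s5, s6}, s4→∅, s5→{s0}, s6→{s0}; now {s0, s1, s2, s3, s5, s6}.
Read '0': s0→{s2, s3, s5, s6}, s1→∅, s2→{s3}, s3→{s1, s2, s5, s6}, s5→{s0}, s6→{s0}; now {s0, s1, s2, s3, s5, s6}.
Read '0': s0→{s2, s3, s5, s6}, s1→∅, s2→{s3}, s3→{s1, s2, s5, s6}, s5→{s0}, s6→{s0}; now {s0, s1, s2, s3, s5, s6}.
The final set {s0, s1, s2, s3, s5, s6} contains the accepting state s6.

Yes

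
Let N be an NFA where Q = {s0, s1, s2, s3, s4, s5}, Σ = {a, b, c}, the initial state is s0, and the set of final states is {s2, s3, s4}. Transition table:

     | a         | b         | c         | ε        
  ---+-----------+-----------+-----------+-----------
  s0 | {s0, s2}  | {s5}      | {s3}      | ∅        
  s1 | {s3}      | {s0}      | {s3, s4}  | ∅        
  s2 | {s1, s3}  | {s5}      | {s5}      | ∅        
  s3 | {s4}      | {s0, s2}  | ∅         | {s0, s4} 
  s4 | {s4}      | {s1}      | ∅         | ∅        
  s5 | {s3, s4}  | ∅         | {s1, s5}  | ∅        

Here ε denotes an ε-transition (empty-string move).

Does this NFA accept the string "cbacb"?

Start in {s0}.
Read 'c': {s0} → {s0, s3, s4}.
Read 'b': {s0, s3, s4} → {s0, s1, s2, s5}.
Read 'a': {s0, s1, s2, s5} → {s0, s1, s2, s3, s4}.
Read 'c': {s0, s1, s2, s3, s4} → {s0, s3, s4, s5}.
Read 'b': {s0, s3, s4, s5} → {s0, s1, s2, s5}.
The final set {s0, s1, s2, s5} contains the accepting state s2.

Yes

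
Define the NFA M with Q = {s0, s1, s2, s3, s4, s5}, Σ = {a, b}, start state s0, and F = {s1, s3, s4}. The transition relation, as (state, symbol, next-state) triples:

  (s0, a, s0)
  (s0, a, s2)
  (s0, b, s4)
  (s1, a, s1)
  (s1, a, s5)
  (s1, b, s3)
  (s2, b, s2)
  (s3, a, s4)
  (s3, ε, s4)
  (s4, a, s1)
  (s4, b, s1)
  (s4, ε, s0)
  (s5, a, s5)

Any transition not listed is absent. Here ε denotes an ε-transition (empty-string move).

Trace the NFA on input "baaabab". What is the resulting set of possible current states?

Start in {s0}.
Read 'b': s0→{s4}; union {s4}; ε-closure = {s0, s4}.
Read 'a': s0→{s0, s2}, s4→{s1}; now {s0, s1, s2}.
Read 'a': s0→{s0, s2}, s1→{s1, s5}, s2→∅; now {s0, s1, s2, s5}.
Read 'a': s0→{s0, s2}, s1→{s1, s5}, s2→∅, s5→{s5}; now {s0, s1, s2, s5}.
Read 'b': s0→{s4}, s1→{s3}, s2→{s2}, s5→∅; union {s2, s3, s4}; ε-closure = {s0, s2, s3, s4}.
Read 'a': s0→{s0, s2}, s2→∅, s3→{s4}, s4→{s1}; now {s0, s1, s2, s4}.
Read 'b': s0→{s4}, s1→{s3}, s2→{s2}, s4→{s1}; union {s1, s2, s3, s4}; ε-closure = {s0, s1, s2, s3, s4}.

{s0, s1, s2, s3, s4}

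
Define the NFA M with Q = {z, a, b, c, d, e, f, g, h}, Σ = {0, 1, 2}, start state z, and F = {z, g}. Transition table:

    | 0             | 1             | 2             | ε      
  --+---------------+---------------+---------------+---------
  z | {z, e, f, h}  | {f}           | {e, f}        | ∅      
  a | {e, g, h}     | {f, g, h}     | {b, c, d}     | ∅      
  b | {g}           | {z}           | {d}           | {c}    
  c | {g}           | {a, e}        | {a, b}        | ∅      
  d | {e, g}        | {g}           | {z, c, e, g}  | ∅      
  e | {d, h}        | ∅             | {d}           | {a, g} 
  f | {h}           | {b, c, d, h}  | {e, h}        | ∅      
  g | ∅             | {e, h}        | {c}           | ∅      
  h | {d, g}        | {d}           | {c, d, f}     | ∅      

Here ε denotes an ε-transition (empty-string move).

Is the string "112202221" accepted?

Start in {z}.
Read '1': z→{f}; now {f}.
Read '1': f→{b, c, d, h}; now {b, c, d, h}.
Read '2': b→{d}, c→{a, b}, d→{z, c, e, g}, h→{c, d, f}; now {z, a, b, c, d, e, f, g}.
Read '2': z→{e, f}, a→{b, c, d}, b→{d}, c→{a, b}, d→{z, c, e, g}, e→{d}, f→{e, h}, g→{c}; now {z, a, b, c, d, e, f, g, h}.
Read '0': z→{z, e, f, h}, a→{e, g, h}, b→{g}, c→{g}, d→{e, g}, e→{d, h}, f→{h}, g→∅, h→{d, g}; union {z, d, e, f, g, h}; ε-closure = {z, a, d, e, f, g, h}.
Read '2': z→{e, f}, a→{b, c, d}, d→{z, c, e, g}, e→{d}, f→{e, h}, g→{c}, h→{c, d, f}; union {z, b, c, d, e, f, g, h}; ε-closure = {z, a, b, c, d, e, f, g, h}.
Read '2': z→{e, f}, a→{b, c, d}, b→{d}, c→{a, b}, d→{z, c, e, g}, e→{d}, f→{e, h}, g→{c}, h→{c, d, f}; now {z, a, b, c, d, e, f, g, h}.
Read '2': z→{e, f}, a→{b, c, d}, b→{d}, c→{a, b}, d→{z, c, e, g}, e→{d}, f→{e, h}, g→{c}, h→{c, d, f}; now {z, a, b, c, d, e, f, g, h}.
Read '1': z→{f}, a→{f, g, h}, b→{z}, c→{a, e}, d→{g}, e→∅, f→{b, c, d, h}, g→{e, h}, h→{d}; now {z, a, b, c, d, e, f, g, h}.
The final set {z, a, b, c, d, e, f, g, h} contains the accepting states z, g.

Yes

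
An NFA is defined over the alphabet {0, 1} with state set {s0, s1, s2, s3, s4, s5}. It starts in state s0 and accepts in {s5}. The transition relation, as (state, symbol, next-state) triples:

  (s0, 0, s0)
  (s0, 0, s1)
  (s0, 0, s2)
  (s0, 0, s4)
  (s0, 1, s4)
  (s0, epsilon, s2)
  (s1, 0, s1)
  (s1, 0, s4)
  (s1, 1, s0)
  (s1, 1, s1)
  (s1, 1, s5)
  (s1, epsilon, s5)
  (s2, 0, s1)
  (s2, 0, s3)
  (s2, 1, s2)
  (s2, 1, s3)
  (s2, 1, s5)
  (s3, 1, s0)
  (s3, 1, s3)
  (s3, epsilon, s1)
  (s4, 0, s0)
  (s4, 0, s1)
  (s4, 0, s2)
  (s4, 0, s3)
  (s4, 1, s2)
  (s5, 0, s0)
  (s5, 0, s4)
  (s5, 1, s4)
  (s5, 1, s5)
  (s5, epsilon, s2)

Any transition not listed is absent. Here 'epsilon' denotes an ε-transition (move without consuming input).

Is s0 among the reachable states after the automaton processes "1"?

No

Start: ε-closure({s0}) = {s0, s2}.
Read '1': {s0, s2} → {s1, s2, s3, s4, s5}.
State s0 is not in {s1, s2, s3, s4, s5}.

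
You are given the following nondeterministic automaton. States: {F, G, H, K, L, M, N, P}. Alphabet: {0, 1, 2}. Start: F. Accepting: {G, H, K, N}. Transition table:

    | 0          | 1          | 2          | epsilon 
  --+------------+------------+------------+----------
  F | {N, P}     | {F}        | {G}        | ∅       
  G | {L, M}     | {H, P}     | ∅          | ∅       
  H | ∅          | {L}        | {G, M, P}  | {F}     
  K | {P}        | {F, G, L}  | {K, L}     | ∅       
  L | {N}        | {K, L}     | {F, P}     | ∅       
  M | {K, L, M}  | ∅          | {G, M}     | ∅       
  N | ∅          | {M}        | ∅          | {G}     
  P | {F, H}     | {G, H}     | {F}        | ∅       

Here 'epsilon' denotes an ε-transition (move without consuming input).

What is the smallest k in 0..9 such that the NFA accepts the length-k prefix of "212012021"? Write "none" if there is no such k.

Start in {F}.
Read '2': {F} → {G}.
None of the earlier sets intersect F, but {G} does.

1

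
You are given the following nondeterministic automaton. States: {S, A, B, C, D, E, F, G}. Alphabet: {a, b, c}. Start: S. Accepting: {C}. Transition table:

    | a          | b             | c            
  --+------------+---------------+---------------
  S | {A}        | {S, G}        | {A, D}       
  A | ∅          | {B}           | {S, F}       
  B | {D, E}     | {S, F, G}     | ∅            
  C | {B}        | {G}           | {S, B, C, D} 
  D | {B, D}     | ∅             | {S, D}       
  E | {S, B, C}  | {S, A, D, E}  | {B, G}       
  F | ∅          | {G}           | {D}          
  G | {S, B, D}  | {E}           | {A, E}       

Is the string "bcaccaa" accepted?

Yes

Start in {S}.
Read 'b': S→{S, G}; now {S, G}.
Read 'c': S→{A, D}, G→{A, E}; now {A, D, E}.
Read 'a': A→∅, D→{B, D}, E→{S, B, C}; now {S, B, C, D}.
Read 'c': S→{A, D}, B→∅, C→{S, B, C, D}, D→{S, D}; now {S, A, B, C, D}.
Read 'c': S→{A, D}, A→{S, F}, B→∅, C→{S, B, C, D}, D→{S, D}; now {S, A, B, C, D, F}.
Read 'a': S→{A}, A→∅, B→{D, E}, C→{B}, D→{B, D}, F→∅; now {A, B, D, E}.
Read 'a': A→∅, B→{D, E}, D→{B, D}, E→{S, B, C}; now {S, B, C, D, E}.
The final set {S, B, C, D, E} contains the accepting state C.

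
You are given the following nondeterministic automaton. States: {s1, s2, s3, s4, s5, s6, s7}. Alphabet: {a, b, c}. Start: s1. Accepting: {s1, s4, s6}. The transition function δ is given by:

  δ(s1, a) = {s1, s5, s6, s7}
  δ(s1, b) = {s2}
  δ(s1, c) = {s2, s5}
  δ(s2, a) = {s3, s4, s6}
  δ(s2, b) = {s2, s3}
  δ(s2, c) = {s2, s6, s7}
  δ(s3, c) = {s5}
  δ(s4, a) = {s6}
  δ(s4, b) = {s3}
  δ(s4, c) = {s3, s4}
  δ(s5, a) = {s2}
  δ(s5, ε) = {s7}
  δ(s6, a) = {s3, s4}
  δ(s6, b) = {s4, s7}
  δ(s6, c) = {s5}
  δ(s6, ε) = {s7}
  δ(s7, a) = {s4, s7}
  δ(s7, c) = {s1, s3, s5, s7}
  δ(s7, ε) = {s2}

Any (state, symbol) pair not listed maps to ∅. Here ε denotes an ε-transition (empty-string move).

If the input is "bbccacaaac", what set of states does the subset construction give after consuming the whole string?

Start in {s1}.
Read 'b': {s1} → {s2}.
Read 'b': {s2} → {s2, s3}.
Read 'c': {s2, s3} → {s2, s5, s6, s7}.
Read 'c': {s2, s5, s6, s7} → {s1, s2, s3, s5, s6, s7}.
Read 'a': {s1, s2, s3, s5, s6, s7} → {s1, s2, s3, s4, s5, s6, s7}.
Read 'c': {s1, s2, s3, s4, s5, s6, s7} → {s1, s2, s3, s4, s5, s6, s7}.
Read 'a': {s1, s2, s3, s4, s5, s6, s7} → {s1, s2, s3, s4, s5, s6, s7}.
Read 'a': {s1, s2, s3, s4, s5, s6, s7} → {s1, s2, s3, s4, s5, s6, s7}.
Read 'a': {s1, s2, s3, s4, s5, s6, s7} → {s1, s2, s3, s4, s5, s6, s7}.
Read 'c': {s1, s2, s3, s4, s5, s6, s7} → {s1, s2, s3, s4, s5, s6, s7}.

{s1, s2, s3, s4, s5, s6, s7}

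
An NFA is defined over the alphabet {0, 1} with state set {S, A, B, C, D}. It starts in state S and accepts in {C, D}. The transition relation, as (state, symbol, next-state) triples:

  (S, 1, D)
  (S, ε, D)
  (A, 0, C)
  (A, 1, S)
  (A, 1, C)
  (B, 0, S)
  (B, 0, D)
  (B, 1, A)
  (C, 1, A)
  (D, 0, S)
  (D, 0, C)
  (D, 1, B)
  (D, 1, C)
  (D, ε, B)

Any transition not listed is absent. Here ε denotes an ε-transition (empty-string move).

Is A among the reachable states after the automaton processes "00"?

No

Start: ε-closure({S}) = {S, B, D}.
Read '0': {S, B, D} → {S, B, C, D}.
Read '0': {S, B, C, D} → {S, B, C, D}.
State A is not in {S, B, C, D}.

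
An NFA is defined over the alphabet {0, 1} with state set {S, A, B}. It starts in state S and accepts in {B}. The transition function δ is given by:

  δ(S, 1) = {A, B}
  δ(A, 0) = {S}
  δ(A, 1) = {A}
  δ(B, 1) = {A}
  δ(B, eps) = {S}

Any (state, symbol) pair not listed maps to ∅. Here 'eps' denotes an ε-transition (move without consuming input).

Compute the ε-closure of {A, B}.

{S, A, B}

Begin with {A, B}.
ε-move B → S; add S.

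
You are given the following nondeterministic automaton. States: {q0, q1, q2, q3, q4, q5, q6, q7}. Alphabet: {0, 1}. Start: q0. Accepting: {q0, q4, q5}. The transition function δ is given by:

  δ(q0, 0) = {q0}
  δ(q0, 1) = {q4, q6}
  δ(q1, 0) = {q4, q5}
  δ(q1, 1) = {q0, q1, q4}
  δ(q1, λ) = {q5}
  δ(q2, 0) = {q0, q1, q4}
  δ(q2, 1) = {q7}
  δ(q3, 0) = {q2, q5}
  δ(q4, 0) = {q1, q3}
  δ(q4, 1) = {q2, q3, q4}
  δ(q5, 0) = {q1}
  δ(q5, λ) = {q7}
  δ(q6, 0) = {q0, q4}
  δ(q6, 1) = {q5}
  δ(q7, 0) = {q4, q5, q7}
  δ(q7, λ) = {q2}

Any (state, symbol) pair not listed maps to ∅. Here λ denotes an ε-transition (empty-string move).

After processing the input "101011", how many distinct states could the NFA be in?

Start in {q0}.
Read '1': {q0} → {q4, q6}.
Read '0': {q4, q6} → {q0, q1, q2, q3, q4, q5, q7}.
Read '1': {q0, q1, q2, q3, q4, q5, q7} → {q0, q1, q2, q3, q4, q5, q6, q7}.
Read '0': {q0, q1, q2, q3, q4, q5, q6, q7} → {q0, q1, q2, q3, q4, q5, q7}.
Read '1': {q0, q1, q2, q3, q4, q5, q7} → {q0, q1, q2, q3, q4, q5, q6, q7}.
Read '1': {q0, q1, q2, q3, q4, q5, q6, q7} → {q0, q1, q2, q3, q4, q5, q6, q7}.
That set has 8 states.

8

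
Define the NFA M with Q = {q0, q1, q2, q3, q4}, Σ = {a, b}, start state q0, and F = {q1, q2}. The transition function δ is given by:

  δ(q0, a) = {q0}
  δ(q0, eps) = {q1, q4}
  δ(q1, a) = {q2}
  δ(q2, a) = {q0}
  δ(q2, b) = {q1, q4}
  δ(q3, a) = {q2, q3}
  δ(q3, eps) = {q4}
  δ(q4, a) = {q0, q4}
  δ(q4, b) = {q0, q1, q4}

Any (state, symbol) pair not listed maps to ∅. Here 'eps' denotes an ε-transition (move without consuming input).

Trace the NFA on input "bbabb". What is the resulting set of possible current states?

{q0, q1, q4}

Start: ε-closure({q0}) = {q0, q1, q4}.
Read 'b': q0→∅, q1→∅, q4→{q0, q1, q4}; now {q0, q1, q4}.
Read 'b': q0→∅, q1→∅, q4→{q0, q1, q4}; now {q0, q1, q4}.
Read 'a': q0→{q0}, q1→{q2}, q4→{q0, q4}; union {q0, q2, q4}; ε-closure = {q0, q1, q2, q4}.
Read 'b': q0→∅, q1→∅, q2→{q1, q4}, q4→{q0, q1, q4}; now {q0, q1, q4}.
Read 'b': q0→∅, q1→∅, q4→{q0, q1, q4}; now {q0, q1, q4}.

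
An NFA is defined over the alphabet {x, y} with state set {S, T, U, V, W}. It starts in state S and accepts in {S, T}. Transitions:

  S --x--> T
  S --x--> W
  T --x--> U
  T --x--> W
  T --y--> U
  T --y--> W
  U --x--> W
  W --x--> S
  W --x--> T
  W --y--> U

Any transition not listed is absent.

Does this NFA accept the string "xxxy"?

Start in {S}.
Read 'x': {S} → {T, W}.
Read 'x': {T, W} → {S, T, U, W}.
Read 'x': {S, T, U, W} → {S, T, U, W}.
Read 'y': {S, T, U, W} → {U, W}.
The final set {U, W} contains no accepting state.

No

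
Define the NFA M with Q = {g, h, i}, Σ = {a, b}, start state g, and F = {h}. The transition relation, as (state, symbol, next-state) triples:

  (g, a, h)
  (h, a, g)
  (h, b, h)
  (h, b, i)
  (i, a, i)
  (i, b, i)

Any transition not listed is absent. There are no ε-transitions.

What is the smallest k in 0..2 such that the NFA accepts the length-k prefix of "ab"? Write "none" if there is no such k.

Start in {g}.
Read 'a': g→{h}; now {h}.
None of the earlier sets intersect F, but {h} does.

1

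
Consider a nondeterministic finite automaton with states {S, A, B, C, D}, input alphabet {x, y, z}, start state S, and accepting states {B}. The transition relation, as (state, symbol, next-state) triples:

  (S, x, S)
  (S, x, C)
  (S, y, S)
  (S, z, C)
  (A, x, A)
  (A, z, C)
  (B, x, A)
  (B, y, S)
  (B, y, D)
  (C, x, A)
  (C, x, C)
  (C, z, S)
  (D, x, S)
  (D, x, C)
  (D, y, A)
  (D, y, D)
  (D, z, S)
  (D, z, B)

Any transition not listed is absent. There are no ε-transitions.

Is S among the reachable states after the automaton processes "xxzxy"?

Yes

Start in {S}.
Read 'x': S→{S, C}; now {S, C}.
Read 'x': S→{S, C}, C→{A, C}; now {S, A, C}.
Read 'z': S→{C}, A→{C}, C→{S}; now {S, C}.
Read 'x': S→{S, C}, C→{A, C}; now {S, A, C}.
Read 'y': S→{S}, A→∅, C→∅; now {S}.
State S is in {S}.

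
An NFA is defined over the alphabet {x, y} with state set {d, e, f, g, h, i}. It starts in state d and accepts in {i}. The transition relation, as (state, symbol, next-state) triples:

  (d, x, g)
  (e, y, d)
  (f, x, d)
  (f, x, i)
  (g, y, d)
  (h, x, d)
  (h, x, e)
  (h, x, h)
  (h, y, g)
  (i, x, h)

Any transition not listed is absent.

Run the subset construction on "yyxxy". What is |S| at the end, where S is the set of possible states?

Start in {d}.
Read 'y': {d} → ∅.
The set is empty and remains empty for the remaining 4 symbols.
That set has 0 states.

0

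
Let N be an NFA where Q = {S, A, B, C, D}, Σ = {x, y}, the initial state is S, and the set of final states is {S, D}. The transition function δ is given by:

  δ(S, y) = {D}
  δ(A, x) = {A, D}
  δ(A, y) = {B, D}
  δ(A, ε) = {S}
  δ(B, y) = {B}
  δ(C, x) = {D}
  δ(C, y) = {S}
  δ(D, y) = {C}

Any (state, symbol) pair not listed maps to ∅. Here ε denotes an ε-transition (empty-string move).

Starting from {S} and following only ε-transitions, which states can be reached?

{S}

Begin with {S}.
No ε-moves leave this set, so the closure equals the set itself.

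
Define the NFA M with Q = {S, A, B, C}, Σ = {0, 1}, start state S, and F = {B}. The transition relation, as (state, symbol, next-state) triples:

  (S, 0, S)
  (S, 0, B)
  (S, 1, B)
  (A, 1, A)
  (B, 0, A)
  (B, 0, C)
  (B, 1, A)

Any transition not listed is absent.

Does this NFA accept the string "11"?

No

Start in {S}.
Read '1': S→{B}; now {B}.
Read '1': B→{A}; now {A}.
The final set {A} contains no accepting state.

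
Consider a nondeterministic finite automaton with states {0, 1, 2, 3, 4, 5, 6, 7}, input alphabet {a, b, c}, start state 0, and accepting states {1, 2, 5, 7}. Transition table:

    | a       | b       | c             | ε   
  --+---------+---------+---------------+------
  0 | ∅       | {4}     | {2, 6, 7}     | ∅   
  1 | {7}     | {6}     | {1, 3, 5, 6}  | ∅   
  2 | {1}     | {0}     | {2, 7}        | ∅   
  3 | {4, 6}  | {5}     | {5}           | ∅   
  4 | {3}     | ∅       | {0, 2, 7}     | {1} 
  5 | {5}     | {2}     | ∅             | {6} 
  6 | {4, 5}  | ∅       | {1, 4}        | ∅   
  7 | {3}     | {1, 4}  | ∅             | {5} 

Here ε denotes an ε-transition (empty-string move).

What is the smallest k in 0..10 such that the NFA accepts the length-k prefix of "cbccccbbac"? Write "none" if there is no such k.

1

Start in {0}.
Read 'c': 0→{2, 6, 7}; union {2, 6, 7}; ε-closure = {2, 5, 6, 7}.
None of the earlier sets intersect F, but {2, 5, 6, 7} does.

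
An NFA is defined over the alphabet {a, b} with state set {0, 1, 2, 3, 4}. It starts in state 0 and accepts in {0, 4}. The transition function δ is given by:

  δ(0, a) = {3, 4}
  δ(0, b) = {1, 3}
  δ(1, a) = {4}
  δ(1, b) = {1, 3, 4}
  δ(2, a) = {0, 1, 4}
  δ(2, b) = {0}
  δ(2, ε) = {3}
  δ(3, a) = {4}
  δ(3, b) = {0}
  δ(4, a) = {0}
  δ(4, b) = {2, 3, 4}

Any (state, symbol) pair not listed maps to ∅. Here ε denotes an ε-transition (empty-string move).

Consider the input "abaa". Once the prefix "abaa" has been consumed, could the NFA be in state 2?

Start in {0}.
Read 'a': 0→{3, 4}; now {3, 4}.
Read 'b': 3→{0}, 4→{2, 3, 4}; now {0, 2, 3, 4}.
Read 'a': 0→{3, 4}, 2→{0, 1, 4}, 3→{4}, 4→{0}; now {0, 1, 3, 4}.
Read 'a': 0→{3, 4}, 1→{4}, 3→{4}, 4→{0}; now {0, 3, 4}.
State 2 is not in {0, 3, 4}.

No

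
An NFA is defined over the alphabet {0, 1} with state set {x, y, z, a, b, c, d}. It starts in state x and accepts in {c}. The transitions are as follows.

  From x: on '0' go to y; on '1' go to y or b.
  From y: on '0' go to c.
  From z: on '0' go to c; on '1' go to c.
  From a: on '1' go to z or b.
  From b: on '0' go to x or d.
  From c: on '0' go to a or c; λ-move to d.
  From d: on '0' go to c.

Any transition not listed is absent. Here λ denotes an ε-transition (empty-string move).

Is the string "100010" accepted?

Yes

Start in {x}.
Read '1': {x} → {y, b}.
Read '0': {y, b} → {x, c, d}.
Read '0': {x, c, d} → {y, a, c, d}.
Read '0': {y, a, c, d} → {a, c, d}.
Read '1': {a, c, d} → {z, b}.
Read '0': {z, b} → {x, c, d}.
The final set {x, c, d} contains the accepting state c.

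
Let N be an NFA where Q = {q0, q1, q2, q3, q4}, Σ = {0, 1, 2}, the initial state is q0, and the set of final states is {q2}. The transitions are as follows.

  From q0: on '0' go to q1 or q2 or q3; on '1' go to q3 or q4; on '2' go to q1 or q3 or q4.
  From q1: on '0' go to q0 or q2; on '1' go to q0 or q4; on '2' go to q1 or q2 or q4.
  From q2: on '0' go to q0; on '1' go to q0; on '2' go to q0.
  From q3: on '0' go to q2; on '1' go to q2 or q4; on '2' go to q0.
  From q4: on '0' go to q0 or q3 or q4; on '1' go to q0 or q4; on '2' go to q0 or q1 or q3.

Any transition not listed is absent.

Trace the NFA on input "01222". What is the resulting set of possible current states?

{q0, q1, q2, q3, q4}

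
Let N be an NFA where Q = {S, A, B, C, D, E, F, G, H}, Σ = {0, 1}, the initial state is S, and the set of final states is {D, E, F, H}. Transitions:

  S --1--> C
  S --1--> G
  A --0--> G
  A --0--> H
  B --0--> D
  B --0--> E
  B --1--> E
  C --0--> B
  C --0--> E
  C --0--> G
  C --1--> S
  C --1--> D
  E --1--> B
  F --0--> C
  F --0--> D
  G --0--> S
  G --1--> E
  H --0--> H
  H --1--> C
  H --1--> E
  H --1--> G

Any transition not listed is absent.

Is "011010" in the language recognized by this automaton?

No

Start in {S}.
Read '0': S→∅; now ∅.
The set is empty and remains empty for the remaining 5 symbols.
The final set ∅ contains no accepting state.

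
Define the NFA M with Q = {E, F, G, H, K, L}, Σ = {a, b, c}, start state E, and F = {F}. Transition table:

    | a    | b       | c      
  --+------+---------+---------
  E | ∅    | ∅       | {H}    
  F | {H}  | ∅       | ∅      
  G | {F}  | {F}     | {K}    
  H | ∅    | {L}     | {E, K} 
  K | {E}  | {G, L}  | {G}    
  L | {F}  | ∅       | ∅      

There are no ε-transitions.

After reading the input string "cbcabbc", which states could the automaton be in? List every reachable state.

Start in {E}.
Read 'c': E→{H}; now {H}.
Read 'b': H→{L}; now {L}.
Read 'c': L→∅; now ∅.
The set is empty and remains empty for the remaining 4 symbols.

∅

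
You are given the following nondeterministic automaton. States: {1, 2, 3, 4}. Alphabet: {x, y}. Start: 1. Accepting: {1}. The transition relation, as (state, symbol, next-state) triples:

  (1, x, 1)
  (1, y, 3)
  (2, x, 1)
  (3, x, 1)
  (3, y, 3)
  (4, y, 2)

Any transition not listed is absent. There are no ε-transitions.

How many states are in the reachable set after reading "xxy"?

1

Start in {1}.
Read 'x': {1} → {1}.
Read 'x': {1} → {1}.
Read 'y': {1} → {3}.
That set has 1 state.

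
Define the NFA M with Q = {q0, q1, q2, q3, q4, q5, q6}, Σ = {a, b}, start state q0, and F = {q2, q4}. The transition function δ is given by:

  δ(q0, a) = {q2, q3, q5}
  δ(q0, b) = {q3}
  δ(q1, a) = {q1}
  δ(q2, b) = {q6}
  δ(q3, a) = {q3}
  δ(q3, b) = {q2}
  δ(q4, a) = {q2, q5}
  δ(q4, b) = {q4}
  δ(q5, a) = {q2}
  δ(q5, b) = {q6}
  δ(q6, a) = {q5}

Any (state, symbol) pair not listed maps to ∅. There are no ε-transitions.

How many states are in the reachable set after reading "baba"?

Start in {q0}.
Read 'b': q0→{q3}; now {q3}.
Read 'a': q3→{q3}; now {q3}.
Read 'b': q3→{q2}; now {q2}.
Read 'a': q2→∅; now ∅.
That set has 0 states.

0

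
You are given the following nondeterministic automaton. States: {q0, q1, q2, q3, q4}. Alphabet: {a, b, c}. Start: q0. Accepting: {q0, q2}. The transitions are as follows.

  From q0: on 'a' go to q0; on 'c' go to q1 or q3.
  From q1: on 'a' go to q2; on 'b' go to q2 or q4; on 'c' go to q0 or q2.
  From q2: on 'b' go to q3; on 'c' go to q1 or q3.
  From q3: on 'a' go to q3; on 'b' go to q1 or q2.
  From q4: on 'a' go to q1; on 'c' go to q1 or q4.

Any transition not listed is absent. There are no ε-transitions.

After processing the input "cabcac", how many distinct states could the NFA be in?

2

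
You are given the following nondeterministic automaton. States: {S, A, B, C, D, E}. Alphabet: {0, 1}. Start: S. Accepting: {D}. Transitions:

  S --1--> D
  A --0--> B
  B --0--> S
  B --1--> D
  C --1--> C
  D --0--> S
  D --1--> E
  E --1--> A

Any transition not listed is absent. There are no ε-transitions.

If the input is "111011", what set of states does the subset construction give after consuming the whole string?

{E}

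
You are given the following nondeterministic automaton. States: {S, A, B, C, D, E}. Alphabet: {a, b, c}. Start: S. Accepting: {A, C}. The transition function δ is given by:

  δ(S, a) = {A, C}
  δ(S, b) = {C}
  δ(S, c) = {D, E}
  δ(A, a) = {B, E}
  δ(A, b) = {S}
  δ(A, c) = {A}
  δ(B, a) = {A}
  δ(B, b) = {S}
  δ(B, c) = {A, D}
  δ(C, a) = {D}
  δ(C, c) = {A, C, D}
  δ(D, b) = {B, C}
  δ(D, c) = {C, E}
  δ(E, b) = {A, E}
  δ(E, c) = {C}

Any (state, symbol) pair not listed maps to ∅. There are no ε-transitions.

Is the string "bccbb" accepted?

Yes

Start in {S}.
Read 'b': {S} → {C}.
Read 'c': {C} → {A, C, D}.
Read 'c': {A, C, D} → {A, C, D, E}.
Read 'b': {A, C, D, E} → {S, A, B, C, E}.
Read 'b': {S, A, B, C, E} → {S, A, C, E}.
The final set {S, A, C, E} contains the accepting states A, C.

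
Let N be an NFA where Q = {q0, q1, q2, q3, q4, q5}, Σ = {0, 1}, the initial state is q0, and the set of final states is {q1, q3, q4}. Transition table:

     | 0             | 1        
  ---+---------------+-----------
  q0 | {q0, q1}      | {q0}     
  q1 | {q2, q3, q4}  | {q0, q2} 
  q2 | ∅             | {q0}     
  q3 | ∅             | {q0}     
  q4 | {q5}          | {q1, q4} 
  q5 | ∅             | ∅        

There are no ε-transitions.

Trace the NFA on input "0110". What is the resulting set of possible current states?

{q0, q1}

Start in {q0}.
Read '0': {q0} → {q0, q1}.
Read '1': {q0, q1} → {q0, q2}.
Read '1': {q0, q2} → {q0}.
Read '0': {q0} → {q0, q1}.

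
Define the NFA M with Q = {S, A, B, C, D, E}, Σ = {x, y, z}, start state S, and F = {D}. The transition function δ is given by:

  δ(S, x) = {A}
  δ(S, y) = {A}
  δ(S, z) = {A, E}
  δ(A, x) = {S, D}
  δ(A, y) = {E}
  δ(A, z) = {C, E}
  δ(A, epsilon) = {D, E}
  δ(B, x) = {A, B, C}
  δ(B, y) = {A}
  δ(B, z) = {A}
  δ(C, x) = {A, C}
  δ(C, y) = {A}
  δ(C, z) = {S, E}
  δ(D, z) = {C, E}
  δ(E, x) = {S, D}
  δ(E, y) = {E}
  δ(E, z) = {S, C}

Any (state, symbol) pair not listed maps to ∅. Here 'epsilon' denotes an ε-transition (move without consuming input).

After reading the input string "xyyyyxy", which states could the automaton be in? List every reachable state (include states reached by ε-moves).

{A, D, E}

Start in {S}.
Read 'x': S→{A}; union {A}; ε-closure = {A, D, E}.
Read 'y': A→{E}, D→∅, E→{E}; now {E}.
Read 'y': E→{E}; now {E}.
Read 'y': E→{E}; now {E}.
Read 'y': E→{E}; now {E}.
Read 'x': E→{S, D}; now {S, D}.
Read 'y': S→{A}, D→∅; union {A}; ε-closure = {A, D, E}.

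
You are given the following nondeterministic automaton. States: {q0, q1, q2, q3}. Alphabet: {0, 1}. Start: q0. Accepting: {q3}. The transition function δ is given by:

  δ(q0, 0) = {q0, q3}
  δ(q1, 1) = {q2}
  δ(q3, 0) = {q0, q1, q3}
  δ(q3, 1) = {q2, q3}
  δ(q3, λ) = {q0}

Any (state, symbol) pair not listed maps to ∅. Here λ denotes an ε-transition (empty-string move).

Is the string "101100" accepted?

No

Start in {q0}.
Read '1': q0→∅; now ∅.
The set is empty and remains empty for the remaining 5 symbols.
The final set ∅ contains no accepting state.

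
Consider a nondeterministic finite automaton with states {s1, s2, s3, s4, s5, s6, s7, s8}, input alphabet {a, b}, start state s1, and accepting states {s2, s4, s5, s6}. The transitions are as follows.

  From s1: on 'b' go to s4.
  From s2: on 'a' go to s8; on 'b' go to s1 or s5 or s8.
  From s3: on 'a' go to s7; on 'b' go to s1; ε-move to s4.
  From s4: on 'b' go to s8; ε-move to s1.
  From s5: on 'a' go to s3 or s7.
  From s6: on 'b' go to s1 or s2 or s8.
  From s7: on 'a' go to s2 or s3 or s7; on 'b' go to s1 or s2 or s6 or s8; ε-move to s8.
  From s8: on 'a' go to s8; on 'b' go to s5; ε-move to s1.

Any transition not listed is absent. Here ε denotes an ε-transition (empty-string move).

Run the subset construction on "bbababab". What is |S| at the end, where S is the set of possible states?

6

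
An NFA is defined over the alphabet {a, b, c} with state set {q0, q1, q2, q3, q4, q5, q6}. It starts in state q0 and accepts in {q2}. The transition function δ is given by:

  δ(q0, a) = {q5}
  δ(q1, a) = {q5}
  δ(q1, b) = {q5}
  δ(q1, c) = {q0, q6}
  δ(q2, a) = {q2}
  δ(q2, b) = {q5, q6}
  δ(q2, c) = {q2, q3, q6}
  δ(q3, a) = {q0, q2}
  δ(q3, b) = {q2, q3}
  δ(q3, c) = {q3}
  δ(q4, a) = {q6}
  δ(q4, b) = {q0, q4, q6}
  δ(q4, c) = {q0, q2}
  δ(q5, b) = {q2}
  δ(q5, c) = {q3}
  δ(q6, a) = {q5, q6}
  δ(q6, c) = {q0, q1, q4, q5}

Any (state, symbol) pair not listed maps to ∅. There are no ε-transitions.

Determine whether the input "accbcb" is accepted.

Yes

Start in {q0}.
Read 'a': q0→{q5}; now {q5}.
Read 'c': q5→{q3}; now {q3}.
Read 'c': q3→{q3}; now {q3}.
Read 'b': q3→{q2, q3}; now {q2, q3}.
Read 'c': q2→{q2, q3, q6}, q3→{q3}; now {q2, q3, q6}.
Read 'b': q2→{q5, q6}, q3→{q2, q3}, q6→∅; now {q2, q3, q5, q6}.
The final set {q2, q3, q5, q6} contains the accepting state q2.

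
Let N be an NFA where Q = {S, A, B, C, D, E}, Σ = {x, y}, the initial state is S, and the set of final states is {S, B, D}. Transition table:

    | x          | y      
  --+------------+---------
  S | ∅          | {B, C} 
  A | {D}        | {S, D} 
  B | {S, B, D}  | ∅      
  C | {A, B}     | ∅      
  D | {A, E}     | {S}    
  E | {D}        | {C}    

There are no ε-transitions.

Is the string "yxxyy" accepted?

Start in {S}.
Read 'y': {S} → {B, C}.
Read 'x': {B, C} → {S, A, B, D}.
Read 'x': {S, A, B, D} → {S, A, B, D, E}.
Read 'y': {S, A, B, D, E} → {S, B, C, D}.
Read 'y': {S, B, C, D} → {S, B, C}.
The final set {S, B, C} contains the accepting states S, B.

Yes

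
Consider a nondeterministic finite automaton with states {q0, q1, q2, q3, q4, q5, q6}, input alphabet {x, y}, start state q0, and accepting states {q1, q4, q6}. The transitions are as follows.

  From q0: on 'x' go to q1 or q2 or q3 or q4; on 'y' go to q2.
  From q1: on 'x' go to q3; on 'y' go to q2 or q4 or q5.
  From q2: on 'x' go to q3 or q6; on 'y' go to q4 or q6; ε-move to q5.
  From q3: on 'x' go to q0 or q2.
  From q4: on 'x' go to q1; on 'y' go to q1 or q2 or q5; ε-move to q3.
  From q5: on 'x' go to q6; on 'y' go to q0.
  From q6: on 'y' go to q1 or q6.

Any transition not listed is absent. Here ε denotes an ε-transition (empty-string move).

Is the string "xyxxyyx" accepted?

Start in {q0}.
Read 'x': q0→{q1, q2, q3, q4}; union {q1, q2, q3, q4}; ε-closure = {q1, q2, q3, q4, q5}.
Read 'y': q1→{q2, q4, q5}, q2→{q4, q6}, q3→∅, q4→{q1, q2, q5}, q5→{q0}; union {q0, q1, q2, q4, q5, q6}; ε-closure = {q0, q1, q2, q3, q4, q5, q6}.
Read 'x': q0→{q1, q2, q3, q4}, q1→{q3}, q2→{q3, q6}, q3→{q0, q2}, q4→{q1}, q5→{q6}, q6→∅; union {q0, q1, q2, q3, q4, q6}; ε-closure = {q0, q1, q2, q3, q4, q5, q6}.
Read 'x': q0→{q1, q2, q3, q4}, q1→{q3}, q2→{q3, q6}, q3→{q0, q2}, q4→{q1}, q5→{q6}, q6→∅; union {q0, q1, q2, q3, q4, q6}; ε-closure = {q0, q1, q2, q3, q4, q5, q6}.
Read 'y': q0→{q2}, q1→{q2, q4, q5}, q2→{q4, q6}, q3→∅, q4→{q1, q2, q5}, q5→{q0}, q6→{q1, q6}; union {q0, q1, q2, q4, q5, q6}; ε-closure = {q0, q1, q2, q3, q4, q5, q6}.
Read 'y': q0→{q2}, q1→{q2, q4, q5}, q2→{q4, q6}, q3→∅, q4→{q1, q2, q5}, q5→{q0}, q6→{q1, q6}; union {q0, q1, q2, q4, q5, q6}; ε-closure = {q0, q1, q2, q3, q4, q5, q6}.
Read 'x': q0→{q1, q2, q3, q4}, q1→{q3}, q2→{q3, q6}, q3→{q0, q2}, q4→{q1}, q5→{q6}, q6→∅; union {q0, q1, q2, q3, q4, q6}; ε-closure = {q0, q1, q2, q3, q4, q5, q6}.
The final set {q0, q1, q2, q3, q4, q5, q6} contains the accepting states q1, q4, q6.

Yes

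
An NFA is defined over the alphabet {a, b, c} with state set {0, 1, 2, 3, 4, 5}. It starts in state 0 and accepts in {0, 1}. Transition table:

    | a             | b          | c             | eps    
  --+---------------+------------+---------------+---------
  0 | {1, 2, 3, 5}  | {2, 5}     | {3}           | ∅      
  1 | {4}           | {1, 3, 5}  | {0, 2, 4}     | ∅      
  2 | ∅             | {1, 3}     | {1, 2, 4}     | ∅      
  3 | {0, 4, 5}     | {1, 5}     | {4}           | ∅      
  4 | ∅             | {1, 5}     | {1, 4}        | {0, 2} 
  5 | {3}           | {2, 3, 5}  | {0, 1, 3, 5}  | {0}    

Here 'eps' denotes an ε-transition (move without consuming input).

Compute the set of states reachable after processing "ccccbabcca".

Start in {0}.
Read 'c': {0} → {3}.
Read 'c': {3} → {0, 2, 4}.
Read 'c': {0, 2, 4} → {0, 1, 2, 3, 4}.
Read 'c': {0, 1, 2, 3, 4} → {0, 1, 2, 3, 4}.
Read 'b': {0, 1, 2, 3, 4} → {0, 1, 2, 3, 5}.
Read 'a': {0, 1, 2, 3, 5} → {0, 1, 2, 3, 4, 5}.
Read 'b': {0, 1, 2, 3, 4, 5} → {0, 1, 2, 3, 5}.
Read 'c': {0, 1, 2, 3, 5} → {0, 1, 2, 3, 4, 5}.
Read 'c': {0, 1, 2, 3, 4, 5} → {0, 1, 2, 3, 4, 5}.
Read 'a': {0, 1, 2, 3, 4, 5} → {0, 1, 2, 3, 4, 5}.

{0, 1, 2, 3, 4, 5}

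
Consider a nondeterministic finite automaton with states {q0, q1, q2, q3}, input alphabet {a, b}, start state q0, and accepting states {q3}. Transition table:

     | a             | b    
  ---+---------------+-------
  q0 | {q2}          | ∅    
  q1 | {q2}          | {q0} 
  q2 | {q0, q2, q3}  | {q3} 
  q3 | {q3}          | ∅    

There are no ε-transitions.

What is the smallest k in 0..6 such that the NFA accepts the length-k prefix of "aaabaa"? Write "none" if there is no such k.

2

Start in {q0}.
Read 'a': q0→{q2}; now {q2}.
Read 'a': q2→{q0, q2, q3}; now {q0, q2, q3}.
None of the earlier sets intersect F, but {q0, q2, q3} does.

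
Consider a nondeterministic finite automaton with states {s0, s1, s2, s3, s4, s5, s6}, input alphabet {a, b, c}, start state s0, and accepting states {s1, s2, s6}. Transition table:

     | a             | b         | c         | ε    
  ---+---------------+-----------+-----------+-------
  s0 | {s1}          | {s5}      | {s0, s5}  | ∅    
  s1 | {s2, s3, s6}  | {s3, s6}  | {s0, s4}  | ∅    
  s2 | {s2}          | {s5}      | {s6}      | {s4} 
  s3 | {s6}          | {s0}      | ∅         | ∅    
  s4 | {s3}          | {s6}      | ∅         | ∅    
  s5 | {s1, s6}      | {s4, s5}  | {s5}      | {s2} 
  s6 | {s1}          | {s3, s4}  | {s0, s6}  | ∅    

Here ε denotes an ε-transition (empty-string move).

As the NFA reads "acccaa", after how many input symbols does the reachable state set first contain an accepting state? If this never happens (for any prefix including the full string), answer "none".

Start in {s0}.
Read 'a': {s0} → {s1}.
None of the earlier sets intersect F, but {s1} does.

1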